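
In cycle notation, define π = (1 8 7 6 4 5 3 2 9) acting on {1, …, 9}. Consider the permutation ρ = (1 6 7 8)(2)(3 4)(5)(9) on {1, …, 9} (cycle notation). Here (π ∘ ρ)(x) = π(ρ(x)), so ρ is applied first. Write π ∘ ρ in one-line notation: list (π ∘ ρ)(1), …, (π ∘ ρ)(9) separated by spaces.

4 9 5 2 3 6 7 8 1

For each element, apply ρ then π: 1 → 6 → 4; 2 → 2 → 9; 3 → 4 → 5; 4 → 3 → 2; 5 → 5 → 3; 6 → 7 → 6; 7 → 8 → 7; 8 → 1 → 8; 9 → 9 → 1.
So π ∘ ρ in one-line form is 4 9 5 2 3 6 7 8 1.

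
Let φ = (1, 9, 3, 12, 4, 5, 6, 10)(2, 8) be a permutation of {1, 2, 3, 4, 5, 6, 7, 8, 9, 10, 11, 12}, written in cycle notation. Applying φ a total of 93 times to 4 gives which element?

9

4 lies in the 8-cycle (1, 9, 3, 12, 4, 5, 6, 10).
Powers repeat with period 8 on this cycle, and 93 mod 8 = 5, so φ^93(4) = φ^5(4).
Stepping 5 places around the cycle: 4 → 5 → 6 → 10 → 1 → 9.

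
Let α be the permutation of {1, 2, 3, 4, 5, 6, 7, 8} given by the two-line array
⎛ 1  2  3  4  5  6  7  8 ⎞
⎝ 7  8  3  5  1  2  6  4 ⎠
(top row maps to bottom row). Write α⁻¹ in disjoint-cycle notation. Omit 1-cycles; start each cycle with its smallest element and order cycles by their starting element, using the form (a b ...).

First write α in disjoint cycles: (1 7 6 2 8 4 5).
The inverse reverses every cycle; in canonical form, α⁻¹ = (1 5 4 8 2 6 7).

(1 5 4 8 2 6 7)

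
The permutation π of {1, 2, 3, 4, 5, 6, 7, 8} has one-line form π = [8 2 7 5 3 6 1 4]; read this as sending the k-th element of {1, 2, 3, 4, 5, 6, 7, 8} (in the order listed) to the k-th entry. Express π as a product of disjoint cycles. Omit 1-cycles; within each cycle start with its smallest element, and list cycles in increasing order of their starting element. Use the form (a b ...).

From 1: 1 → 8 → 4 → 5 → 3 → 7 → 1, closing the cycle (1 8 4 5 3 7).
Repeating from the next unused element and collecting all non-trivial cycles gives (1 8 4 5 3 7).

(1 8 4 5 3 7)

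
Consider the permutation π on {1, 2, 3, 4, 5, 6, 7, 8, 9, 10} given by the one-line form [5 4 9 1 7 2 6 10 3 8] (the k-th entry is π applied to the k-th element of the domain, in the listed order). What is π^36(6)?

Tracing 6 → 2 → … returns to 6 after 6 steps, so 6 lies in a 6-cycle (1 5 7 6 2 4).
Powers repeat with period 6 on this cycle, and 36 mod 6 = 0, so π^36(6) = π^0(6).
So π^36(6) = 6.

6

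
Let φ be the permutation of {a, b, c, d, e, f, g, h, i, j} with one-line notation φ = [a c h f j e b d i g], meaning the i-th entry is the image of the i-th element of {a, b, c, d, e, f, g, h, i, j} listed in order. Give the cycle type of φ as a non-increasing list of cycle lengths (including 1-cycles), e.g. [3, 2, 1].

The disjoint cycles are (a)(b, c, h, d, f, e, j, g)(i), with lengths 8, 1, 1 in non-increasing order.

[8, 1, 1]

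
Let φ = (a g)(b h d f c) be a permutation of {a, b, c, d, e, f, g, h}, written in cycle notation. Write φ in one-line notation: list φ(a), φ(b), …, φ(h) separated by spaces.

g h b f e c a d

Each element maps to the next entry in its cycle (wrapping to the front): a↦g, b↦h, c↦b, d↦f, e↦e, f↦c, g↦a, h↦d.
Listing these in domain order gives g h b f e c a d.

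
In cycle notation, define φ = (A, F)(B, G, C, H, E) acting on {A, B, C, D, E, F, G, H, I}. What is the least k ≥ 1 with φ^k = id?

The cycle type of φ is (5, 2, 1, 1).
The order is lcm(5, 2) = 10.

10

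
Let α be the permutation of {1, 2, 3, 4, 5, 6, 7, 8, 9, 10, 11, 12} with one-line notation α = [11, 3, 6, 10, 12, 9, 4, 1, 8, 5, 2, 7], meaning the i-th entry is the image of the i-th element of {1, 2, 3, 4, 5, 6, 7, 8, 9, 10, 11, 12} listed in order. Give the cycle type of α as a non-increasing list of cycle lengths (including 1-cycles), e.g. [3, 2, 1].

The disjoint cycles are (1, 11, 2, 3, 6, 9, 8)(4, 10, 5, 12, 7), with lengths 7, 5 in non-increasing order.

[7, 5]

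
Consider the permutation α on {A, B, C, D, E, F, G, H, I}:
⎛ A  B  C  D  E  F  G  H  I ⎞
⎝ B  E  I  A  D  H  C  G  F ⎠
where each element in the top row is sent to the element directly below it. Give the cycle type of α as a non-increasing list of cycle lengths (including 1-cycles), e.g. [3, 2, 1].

The disjoint cycles are (A B E D)(C I F H G), with lengths 5, 4 in non-increasing order.

[5, 4]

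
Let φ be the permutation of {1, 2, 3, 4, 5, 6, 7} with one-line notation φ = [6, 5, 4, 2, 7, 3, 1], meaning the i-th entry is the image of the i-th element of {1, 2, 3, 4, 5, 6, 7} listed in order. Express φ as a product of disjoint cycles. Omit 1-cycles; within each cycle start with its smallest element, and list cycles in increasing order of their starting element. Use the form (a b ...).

(1 6 3 4 2 5 7)

Start at 1 and follow images: 1 → 6 → 3 → 4 → 2 → 5 → 7 → 1, giving the cycle (1 6 3 4 2 5 7).
Repeating from the next unused element and collecting all non-trivial cycles gives (1 6 3 4 2 5 7).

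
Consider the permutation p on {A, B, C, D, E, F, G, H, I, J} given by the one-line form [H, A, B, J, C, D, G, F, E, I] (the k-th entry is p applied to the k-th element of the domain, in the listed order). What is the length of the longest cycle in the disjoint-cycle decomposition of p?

Decomposing into disjoint cycles gives (A H F D J I E C B); the longest has length 9.

9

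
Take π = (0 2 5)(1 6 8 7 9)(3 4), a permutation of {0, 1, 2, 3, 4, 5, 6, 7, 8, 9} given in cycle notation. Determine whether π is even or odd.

odd

The cycle lengths are 5, 3, 2.
A cycle is odd iff its length is even; π has 1 even-length cycle, so sgn(π) = (−1)^1 and π is odd.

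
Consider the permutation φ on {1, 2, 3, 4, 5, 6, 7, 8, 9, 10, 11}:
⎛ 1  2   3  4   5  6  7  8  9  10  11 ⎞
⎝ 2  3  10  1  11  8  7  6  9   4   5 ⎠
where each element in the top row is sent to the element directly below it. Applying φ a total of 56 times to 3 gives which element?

Tracing 3 → 10 → … returns to 3 after 5 steps, so 3 lies in a 5-cycle (1 2 3 10 4).
Powers repeat with period 5 on this cycle, and 56 mod 5 = 1, so φ^56(3) = φ^1(3).
Stepping 1 place around the cycle: 3 → 10.

10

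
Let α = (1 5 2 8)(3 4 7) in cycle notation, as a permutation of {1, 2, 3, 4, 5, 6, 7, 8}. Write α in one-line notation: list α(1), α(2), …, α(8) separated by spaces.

5 8 4 7 2 6 3 1

Each element maps to the next entry in its cycle (wrapping to the front): 1→5, 2→8, 3→4, 4→7, 5→2, 6→6, 7→3, 8→1.
So the one-line form is 5 8 4 7 2 6 3 1.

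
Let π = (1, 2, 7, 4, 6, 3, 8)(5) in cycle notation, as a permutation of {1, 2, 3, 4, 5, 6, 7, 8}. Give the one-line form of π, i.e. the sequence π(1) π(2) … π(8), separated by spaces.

Reading each image from the cycles: 1↦2, 2↦7, 3↦8, 4↦6, 5↦5, 6↦3, 7↦4, 8↦1.
Listing these in domain order gives 2 7 8 6 5 3 4 1.

2 7 8 6 5 3 4 1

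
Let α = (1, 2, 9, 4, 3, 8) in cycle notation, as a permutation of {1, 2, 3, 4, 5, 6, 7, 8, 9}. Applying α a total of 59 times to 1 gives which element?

8

1 lies in the 6-cycle (1, 2, 9, 4, 3, 8).
Since the cycle has length 6, α^59 acts on it the same as α^5 (59 mod 6 = 5).
Advancing 5 steps from 1: 1 → 2 → 9 → 4 → 3 → 8.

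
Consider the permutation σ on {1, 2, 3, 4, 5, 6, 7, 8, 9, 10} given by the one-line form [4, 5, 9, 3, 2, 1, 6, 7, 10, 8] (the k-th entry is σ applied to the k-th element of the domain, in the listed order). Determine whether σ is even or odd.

even

In disjoint-cycle form the cycle lengths are 8, 2.
A cycle is odd iff its length is even; σ has 2 even-length cycles, so sgn(σ) = (−1)^2 and σ is even.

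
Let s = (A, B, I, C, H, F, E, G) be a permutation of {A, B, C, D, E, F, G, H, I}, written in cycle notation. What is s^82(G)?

G lies in the 8-cycle (A, B, I, C, H, F, E, G).
Since the cycle has length 8, s^82 acts on it the same as s^2 (82 mod 8 = 2).
Advancing 2 steps from G: G → A → B.

B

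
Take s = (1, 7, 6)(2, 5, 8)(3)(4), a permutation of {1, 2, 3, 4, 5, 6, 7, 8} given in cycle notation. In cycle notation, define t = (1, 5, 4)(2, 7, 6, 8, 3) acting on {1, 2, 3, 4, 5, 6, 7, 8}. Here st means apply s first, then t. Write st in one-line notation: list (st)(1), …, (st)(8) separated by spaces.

6 4 2 1 3 5 8 7

For each element, apply s then t: 1 → 7 → 6; 2 → 5 → 4; 3 → 3 → 2; 4 → 4 → 1; 5 → 8 → 3; 6 → 1 → 5; 7 → 6 → 8; 8 → 2 → 7.
Collecting the images, st = [6 4 2 1 3 5 8 7].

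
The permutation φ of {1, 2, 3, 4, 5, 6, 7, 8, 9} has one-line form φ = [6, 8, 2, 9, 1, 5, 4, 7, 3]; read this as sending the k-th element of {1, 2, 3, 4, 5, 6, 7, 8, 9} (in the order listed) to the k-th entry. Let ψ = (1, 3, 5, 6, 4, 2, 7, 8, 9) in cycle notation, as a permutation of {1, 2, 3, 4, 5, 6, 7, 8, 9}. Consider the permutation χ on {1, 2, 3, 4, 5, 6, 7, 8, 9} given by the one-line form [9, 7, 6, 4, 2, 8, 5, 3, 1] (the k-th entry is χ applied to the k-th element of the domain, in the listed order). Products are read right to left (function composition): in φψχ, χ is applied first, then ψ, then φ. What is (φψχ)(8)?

Apply the permutations in order: χ(8) = 3, then ψ(3) = 5, then φ(5) = 1. So (φψχ)(8) = 1.

1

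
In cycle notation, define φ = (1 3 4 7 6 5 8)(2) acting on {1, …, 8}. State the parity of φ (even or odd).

The cycle lengths are 7, 1.
A cycle is odd iff its length is even; φ has 0 even-length cycles, so sgn(φ) = (−1)^0 and φ is even.

even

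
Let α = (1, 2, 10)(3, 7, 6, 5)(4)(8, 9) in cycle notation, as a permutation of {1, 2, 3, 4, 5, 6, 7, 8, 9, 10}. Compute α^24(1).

1 lies in the 3-cycle (1, 2, 10).
On a 3-cycle, α^3 is the identity, so α^24 = α^0 there (24 ≡ 0 mod 3).
So α^24(1) = 1.

1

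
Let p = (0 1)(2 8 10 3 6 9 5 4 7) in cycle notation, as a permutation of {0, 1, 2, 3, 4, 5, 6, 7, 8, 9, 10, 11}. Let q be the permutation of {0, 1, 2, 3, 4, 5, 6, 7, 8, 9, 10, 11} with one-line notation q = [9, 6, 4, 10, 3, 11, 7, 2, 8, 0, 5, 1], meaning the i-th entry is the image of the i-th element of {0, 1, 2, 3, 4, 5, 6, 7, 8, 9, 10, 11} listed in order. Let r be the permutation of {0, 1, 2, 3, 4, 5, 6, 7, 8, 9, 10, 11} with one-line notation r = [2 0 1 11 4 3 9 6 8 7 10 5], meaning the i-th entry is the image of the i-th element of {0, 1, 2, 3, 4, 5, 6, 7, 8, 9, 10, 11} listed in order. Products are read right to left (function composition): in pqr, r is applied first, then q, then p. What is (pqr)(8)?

10

(pqr)(8) = p(q(r(8))). r(8) = 8, then q(8) = 8, then p(8) = 10, so the result is 10.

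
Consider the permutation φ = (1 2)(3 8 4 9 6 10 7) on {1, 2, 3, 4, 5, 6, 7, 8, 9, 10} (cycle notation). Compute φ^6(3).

3 lies in the 7-cycle (3 8 4 9 6 10 7).
Advancing 6 steps from 3: 3 → 8 → 4 → 9 → 6 → 10 → 7.

7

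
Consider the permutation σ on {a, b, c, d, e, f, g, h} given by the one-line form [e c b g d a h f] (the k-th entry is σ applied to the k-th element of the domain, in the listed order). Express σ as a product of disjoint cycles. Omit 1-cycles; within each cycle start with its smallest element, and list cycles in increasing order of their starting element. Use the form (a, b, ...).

(a, e, d, g, h, f)(b, c)

Iterating σ from a gives a → e → d → g → h → f → a; that is the 6-cycle (a, e, d, g, h, f).
Repeating from the next unused element and collecting all non-trivial cycles gives (a, e, d, g, h, f)(b, c).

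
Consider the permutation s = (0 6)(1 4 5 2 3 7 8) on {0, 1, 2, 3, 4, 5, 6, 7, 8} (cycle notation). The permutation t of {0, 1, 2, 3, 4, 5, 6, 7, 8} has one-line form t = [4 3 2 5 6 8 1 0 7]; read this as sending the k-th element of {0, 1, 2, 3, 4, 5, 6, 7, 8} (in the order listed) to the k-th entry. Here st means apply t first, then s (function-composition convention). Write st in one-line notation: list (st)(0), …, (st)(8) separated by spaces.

Chase each element through t then s: 0 → 4 → 5; 1 → 3 → 7; 2 → 2 → 3; 3 → 5 → 2; 4 → 6 → 0; 5 → 8 → 1; 6 → 1 → 4; 7 → 0 → 6; 8 → 7 → 8.
Collecting the images, st = [5 7 3 2 0 1 4 6 8].

5 7 3 2 0 1 4 6 8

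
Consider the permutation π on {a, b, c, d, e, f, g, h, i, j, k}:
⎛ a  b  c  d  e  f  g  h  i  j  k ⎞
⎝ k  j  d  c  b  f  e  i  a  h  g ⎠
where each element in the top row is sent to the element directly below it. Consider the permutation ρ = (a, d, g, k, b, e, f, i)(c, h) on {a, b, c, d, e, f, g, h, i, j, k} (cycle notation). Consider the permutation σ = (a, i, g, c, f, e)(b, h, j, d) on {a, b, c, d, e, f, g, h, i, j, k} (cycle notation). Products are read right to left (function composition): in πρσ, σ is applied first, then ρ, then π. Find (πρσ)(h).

h

Chase h: σ(h) = j; ρ(j) = j; π(j) = h. Hence (πρσ)(h) = h.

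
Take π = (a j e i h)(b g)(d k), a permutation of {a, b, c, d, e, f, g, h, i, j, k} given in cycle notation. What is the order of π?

The cycle type of π is (5, 2, 2, 1, 1).
The order is lcm(5, 2, 2) = 10.

10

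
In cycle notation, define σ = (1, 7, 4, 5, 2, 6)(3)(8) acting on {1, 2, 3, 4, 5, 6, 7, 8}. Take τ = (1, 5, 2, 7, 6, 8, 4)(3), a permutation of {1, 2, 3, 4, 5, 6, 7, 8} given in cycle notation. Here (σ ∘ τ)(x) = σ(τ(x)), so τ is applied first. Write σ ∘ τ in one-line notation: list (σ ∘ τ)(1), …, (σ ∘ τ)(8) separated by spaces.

(σ ∘ τ)(x) = σ(τ(x)). Computing each image: σ(τ(1)) = σ(5) = 2, σ(τ(2)) = σ(7) = 4, σ(τ(3)) = σ(3) = 3, σ(τ(4)) = σ(1) = 7, σ(τ(5)) = σ(2) = 6, σ(τ(6)) = σ(8) = 8, σ(τ(7)) = σ(6) = 1, σ(τ(8)) = σ(4) = 5.
Hence σ ∘ τ = [2 4 3 7 6 8 1 5].

2 4 3 7 6 8 1 5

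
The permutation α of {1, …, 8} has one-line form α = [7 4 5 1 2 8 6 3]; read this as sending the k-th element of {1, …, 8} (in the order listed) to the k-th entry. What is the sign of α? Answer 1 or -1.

In disjoint-cycle form the cycle lengths are 8.
A cycle is odd iff its length is even; α has 1 even-length cycle, so sgn(α) = (−1)^1 and α is odd.

-1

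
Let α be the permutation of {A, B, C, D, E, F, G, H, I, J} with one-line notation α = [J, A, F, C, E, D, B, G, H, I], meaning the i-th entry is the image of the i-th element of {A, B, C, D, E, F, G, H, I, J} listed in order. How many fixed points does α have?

1

The fixed points (elements with α(x) = x) are {E}, so there is 1.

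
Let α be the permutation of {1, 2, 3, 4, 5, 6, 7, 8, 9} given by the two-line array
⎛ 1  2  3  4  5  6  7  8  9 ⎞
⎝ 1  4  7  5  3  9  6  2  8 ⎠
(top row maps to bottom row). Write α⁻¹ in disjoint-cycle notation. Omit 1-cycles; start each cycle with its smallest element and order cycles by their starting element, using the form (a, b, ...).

First write α in disjoint cycles: (2, 4, 5, 3, 7, 6, 9, 8).
Reversing each cycle (and rotating so the smallest element leads) gives α⁻¹ = (2, 8, 9, 6, 7, 3, 5, 4).

(2, 8, 9, 6, 7, 3, 5, 4)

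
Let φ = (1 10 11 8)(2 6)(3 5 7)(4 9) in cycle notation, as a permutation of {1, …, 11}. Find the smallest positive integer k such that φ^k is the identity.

The disjoint cycles have lengths 4, 3, 2, 2.
The order of φ is the least common multiple of its cycle lengths: lcm(4, 3, 2, 2) = 12.

12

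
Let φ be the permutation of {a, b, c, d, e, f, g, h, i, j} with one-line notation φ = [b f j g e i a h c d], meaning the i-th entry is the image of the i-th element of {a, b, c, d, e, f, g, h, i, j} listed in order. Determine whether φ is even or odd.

odd

In disjoint-cycle form the cycle lengths are 8, 1, 1.
A cycle is odd iff its length is even; φ has 1 even-length cycle, so sgn(φ) = (−1)^1 and φ is odd.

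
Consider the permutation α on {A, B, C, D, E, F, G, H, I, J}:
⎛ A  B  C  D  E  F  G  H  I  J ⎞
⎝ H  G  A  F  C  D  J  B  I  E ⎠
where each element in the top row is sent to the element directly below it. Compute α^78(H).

Tracing H → B → … returns to H after 7 steps, so H lies in a 7-cycle (A H B G J E C).
Powers repeat with period 7 on this cycle, and 78 mod 7 = 1, so α^78(H) = α^1(H).
Stepping 1 place around the cycle: H → B.

B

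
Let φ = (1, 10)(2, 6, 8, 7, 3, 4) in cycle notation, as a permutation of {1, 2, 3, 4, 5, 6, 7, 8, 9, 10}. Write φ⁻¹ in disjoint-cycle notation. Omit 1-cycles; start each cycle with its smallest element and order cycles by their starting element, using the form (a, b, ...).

(1, 10)(2, 4, 3, 7, 8, 6)

If φ sends a → b within a cycle, φ⁻¹ sends b → a; equivalently, reverse each cycle.
Reversing each cycle of φ and rotating so the smallest element leads gives (1, 10)(2, 4, 3, 7, 8, 6).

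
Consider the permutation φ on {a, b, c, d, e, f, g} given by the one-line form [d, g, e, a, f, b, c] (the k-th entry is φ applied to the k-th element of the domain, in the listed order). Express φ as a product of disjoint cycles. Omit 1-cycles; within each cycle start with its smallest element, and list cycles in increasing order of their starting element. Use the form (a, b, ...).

Start at a and follow images: a → d → a, giving the cycle (a, d).
Repeating from the next unused element and collecting all non-trivial cycles gives (a, d)(b, g, c, e, f).

(a, d)(b, g, c, e, f)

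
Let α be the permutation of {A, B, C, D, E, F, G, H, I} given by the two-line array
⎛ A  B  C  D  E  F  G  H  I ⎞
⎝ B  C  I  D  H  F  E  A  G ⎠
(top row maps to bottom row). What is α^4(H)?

Tracing H → A → … returns to H after 7 steps, so H lies in a 7-cycle (A B C I G E H).
Advancing 4 steps from H: H → A → B → C → I.

I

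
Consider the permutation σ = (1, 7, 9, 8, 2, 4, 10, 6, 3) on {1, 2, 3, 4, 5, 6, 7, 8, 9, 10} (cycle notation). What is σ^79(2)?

2 lies in the 9-cycle (1, 7, 9, 8, 2, 4, 10, 6, 3).
Since the cycle has length 9, σ^79 acts on it the same as σ^7 (79 mod 9 = 7).
Advancing 7 steps from 2: 2 → 4 → 10 → 6 → 3 → 1 → 7 → 9.

9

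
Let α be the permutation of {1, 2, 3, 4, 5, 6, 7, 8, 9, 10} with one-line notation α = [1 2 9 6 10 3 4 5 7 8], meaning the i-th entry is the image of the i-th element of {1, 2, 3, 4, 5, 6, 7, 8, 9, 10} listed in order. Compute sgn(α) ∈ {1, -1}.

1

In disjoint-cycle form the cycle lengths are 5, 3, 1, 1.
A cycle is odd iff its length is even; α has 0 even-length cycles, so sgn(α) = (−1)^0 and α is even.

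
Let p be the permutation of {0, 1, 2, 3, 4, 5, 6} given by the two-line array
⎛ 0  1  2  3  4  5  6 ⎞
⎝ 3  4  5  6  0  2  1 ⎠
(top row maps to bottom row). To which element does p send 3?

The entry below 3 in the array is 6, so p(3) = 6.

6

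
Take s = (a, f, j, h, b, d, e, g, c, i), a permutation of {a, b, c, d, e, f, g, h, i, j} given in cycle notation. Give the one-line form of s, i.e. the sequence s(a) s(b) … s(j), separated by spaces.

f d i e g j c b a h

Image by image: a↦f, b↦d, c↦i, d↦e, e↦g, f↦j, g↦c, h↦b, i↦a, j↦h.
Listing these in domain order gives f d i e g j c b a h.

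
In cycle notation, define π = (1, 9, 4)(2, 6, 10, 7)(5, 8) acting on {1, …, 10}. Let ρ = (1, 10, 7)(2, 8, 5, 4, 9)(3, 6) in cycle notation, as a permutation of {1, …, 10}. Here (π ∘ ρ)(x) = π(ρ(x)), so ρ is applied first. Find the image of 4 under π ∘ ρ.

4

First apply ρ: ρ(4) = 9, then π(9) = 4. Thus (π ∘ ρ)(4) = 4.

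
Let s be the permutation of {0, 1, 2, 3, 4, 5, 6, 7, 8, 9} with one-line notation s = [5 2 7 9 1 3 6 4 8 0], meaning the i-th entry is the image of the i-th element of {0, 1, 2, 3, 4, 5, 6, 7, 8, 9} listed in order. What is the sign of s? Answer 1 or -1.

In disjoint-cycle form the cycle lengths are 4, 4, 1, 1.
A cycle of length ℓ contributes ℓ−1 transpositions, so s is a product of 3 + 3 = 6 transpositions — even.

1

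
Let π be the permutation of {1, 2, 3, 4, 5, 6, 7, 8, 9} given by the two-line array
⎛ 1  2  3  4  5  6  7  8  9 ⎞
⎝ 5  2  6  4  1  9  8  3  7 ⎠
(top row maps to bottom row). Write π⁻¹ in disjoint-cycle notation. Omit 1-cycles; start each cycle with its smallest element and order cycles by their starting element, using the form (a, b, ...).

First write π in disjoint cycles: (1, 5)(3, 6, 9, 7, 8).
The inverse reverses every cycle; in canonical form, π⁻¹ = (1, 5)(3, 8, 7, 9, 6).

(1, 5)(3, 8, 7, 9, 6)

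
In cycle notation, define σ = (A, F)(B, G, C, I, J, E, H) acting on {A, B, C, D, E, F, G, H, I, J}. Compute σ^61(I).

G

I lies in the 7-cycle (B, G, C, I, J, E, H).
Powers repeat with period 7 on this cycle, and 61 mod 7 = 5, so σ^61(I) = σ^5(I).
Advancing 5 steps from I: I → J → E → H → B → G.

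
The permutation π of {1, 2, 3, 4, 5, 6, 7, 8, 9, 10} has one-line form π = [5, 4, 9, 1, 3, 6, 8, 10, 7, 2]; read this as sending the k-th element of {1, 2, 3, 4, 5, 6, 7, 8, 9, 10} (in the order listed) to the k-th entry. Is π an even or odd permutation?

In disjoint-cycle form the cycle lengths are 9, 1.
A cycle of length ℓ contributes ℓ−1 transpositions, so π is a product of 8 transpositions — even.

even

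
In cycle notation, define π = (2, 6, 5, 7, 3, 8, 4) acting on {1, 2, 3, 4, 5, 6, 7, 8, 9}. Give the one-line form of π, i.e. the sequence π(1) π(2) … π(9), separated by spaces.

1 6 8 2 7 5 3 4 9

Each element maps to the next entry in its cycle (wrapping to the front): 1↦1, 2↦6, 3↦8, 4↦2, 5↦7, 6↦5, 7↦3, 8↦4, 9↦9.
So the one-line form is 1 6 8 2 7 5 3 4 9.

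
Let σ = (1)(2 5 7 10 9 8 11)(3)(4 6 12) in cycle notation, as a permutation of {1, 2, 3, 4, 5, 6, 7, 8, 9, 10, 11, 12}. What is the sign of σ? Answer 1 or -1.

The cycle lengths are 7, 3, 1, 1.
A cycle is odd iff its length is even; σ has 0 even-length cycles, so sgn(σ) = (−1)^0 and σ is even.

1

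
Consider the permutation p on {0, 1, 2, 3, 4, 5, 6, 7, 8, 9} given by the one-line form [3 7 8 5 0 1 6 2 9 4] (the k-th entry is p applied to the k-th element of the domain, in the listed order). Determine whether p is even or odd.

In disjoint-cycle form the cycle lengths are 9, 1.
A cycle of length ℓ contributes ℓ−1 transpositions, so p is a product of 8 transpositions — even.

even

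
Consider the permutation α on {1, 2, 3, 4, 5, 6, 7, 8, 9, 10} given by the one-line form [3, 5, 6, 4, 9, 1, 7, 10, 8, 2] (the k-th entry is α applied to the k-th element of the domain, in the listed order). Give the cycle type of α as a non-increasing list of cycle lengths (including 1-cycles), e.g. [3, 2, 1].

The disjoint cycles are (1 3 6)(2 5 9 8 10)(4)(7), with lengths 5, 3, 1, 1 in non-increasing order.

[5, 3, 1, 1]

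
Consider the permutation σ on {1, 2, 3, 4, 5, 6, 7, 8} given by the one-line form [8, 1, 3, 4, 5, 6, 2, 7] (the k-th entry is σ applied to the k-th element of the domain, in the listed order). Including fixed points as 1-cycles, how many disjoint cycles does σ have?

5

The cycle decomposition is (1, 8, 7, 2)(3)(4)(5)(6), which has 5 cycles (counting 1-cycles).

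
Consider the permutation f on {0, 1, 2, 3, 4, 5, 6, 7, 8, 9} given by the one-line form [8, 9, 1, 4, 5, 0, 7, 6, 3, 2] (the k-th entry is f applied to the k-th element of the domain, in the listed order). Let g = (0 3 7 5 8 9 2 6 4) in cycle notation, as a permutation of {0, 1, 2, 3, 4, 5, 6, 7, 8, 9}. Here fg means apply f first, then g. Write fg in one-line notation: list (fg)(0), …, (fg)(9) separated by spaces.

9 2 1 0 8 3 5 4 7 6

(fg)(x) = g(f(x)). Computing each image: g(f(0)) = g(8) = 9, g(f(1)) = g(9) = 2, g(f(2)) = g(1) = 1, g(f(3)) = g(4) = 0, g(f(4)) = g(5) = 8, g(f(5)) = g(0) = 3, g(f(6)) = g(7) = 5, g(f(7)) = g(6) = 4, g(f(8)) = g(3) = 7, g(f(9)) = g(2) = 6.
Hence fg = [9 2 1 0 8 3 5 4 7 6].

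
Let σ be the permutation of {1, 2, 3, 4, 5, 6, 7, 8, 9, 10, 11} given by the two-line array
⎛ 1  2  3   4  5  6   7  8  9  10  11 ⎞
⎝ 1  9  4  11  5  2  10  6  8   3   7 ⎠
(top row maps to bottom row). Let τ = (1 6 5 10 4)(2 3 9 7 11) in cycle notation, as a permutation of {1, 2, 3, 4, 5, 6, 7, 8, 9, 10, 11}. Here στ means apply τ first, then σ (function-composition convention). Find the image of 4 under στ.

First apply τ: τ(4) = 1, then σ(1) = 1. Thus (στ)(4) = 1.

1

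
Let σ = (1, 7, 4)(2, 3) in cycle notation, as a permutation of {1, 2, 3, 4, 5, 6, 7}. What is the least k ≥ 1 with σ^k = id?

The disjoint cycles have lengths 3, 2, 1, 1.
The order is lcm(3, 2) = 6.

6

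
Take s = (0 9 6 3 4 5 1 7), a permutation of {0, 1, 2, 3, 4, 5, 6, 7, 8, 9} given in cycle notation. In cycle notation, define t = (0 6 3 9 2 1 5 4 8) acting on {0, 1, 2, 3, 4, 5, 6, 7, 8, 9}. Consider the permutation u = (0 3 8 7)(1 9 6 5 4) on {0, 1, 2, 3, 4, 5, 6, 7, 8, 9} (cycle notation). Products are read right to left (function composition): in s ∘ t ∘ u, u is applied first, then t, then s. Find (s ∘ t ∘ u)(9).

Chase 9: u(9) = 6; t(6) = 3; s(3) = 4. Hence (s ∘ t ∘ u)(9) = 4.

4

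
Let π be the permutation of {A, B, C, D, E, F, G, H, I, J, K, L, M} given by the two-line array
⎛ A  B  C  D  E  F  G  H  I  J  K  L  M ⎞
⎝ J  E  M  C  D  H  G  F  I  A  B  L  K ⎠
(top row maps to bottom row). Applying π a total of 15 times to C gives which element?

B

Tracing C → M → … returns to C after 6 steps, so C lies in a 6-cycle (B, E, D, C, M, K).
On a 6-cycle, π^6 is the identity, so π^15 = π^3 there (15 ≡ 3 mod 6).
Stepping 3 places around the cycle: C → M → K → B.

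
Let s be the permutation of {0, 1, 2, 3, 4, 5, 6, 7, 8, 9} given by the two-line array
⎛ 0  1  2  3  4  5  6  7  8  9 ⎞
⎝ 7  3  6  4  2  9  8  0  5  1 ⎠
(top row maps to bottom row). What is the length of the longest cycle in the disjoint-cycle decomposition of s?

8

Decomposing into disjoint cycles gives (0, 7)(1, 3, 4, 2, 6, 8, 5, 9); the longest has length 8.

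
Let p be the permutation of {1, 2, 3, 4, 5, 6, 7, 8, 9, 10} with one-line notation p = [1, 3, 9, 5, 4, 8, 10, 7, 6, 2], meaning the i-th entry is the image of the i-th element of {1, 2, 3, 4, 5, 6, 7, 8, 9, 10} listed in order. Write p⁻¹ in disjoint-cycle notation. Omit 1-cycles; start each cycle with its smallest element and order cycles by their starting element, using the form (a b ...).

First write p in disjoint cycles: (2 3 9 6 8 7 10)(4 5).
The inverse reverses every cycle; in canonical form, p⁻¹ = (2 10 7 8 6 9 3)(4 5).

(2 10 7 8 6 9 3)(4 5)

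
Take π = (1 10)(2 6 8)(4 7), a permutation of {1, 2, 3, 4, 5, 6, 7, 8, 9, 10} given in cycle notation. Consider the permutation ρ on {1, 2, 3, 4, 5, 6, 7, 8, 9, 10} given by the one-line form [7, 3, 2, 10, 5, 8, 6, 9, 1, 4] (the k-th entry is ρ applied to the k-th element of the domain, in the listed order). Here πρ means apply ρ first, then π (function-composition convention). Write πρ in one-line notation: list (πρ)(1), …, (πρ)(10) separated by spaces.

4 3 6 1 5 2 8 9 10 7

Chase each element through ρ then π: 1 → 7 → 4; 2 → 3 → 3; 3 → 2 → 6; 4 → 10 → 1; 5 → 5 → 5; 6 → 8 → 2; 7 → 6 → 8; 8 → 9 → 9; 9 → 1 → 10; 10 → 4 → 7.
So πρ in one-line form is 4 3 6 1 5 2 8 9 10 7.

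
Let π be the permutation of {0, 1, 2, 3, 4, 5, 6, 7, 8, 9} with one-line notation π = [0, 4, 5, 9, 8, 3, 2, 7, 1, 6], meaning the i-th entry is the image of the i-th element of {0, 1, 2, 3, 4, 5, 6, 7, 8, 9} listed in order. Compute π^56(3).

Tracing 3 → 9 → … returns to 3 after 5 steps, so 3 lies in a 5-cycle (2, 5, 3, 9, 6).
On a 5-cycle, π^5 is the identity, so π^56 = π^1 there (56 ≡ 1 mod 5).
Stepping 1 place around the cycle: 3 → 9.

9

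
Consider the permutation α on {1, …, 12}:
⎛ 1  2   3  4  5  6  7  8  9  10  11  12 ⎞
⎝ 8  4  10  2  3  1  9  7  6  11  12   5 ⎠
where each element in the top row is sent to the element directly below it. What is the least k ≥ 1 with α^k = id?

Writing α as disjoint cycles, the cycle lengths are 5, 5, 2.
The order is lcm(5, 5, 2) = 10.

10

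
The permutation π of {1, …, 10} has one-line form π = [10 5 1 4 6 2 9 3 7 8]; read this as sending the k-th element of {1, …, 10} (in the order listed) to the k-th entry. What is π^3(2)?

2

Tracing 2 → 5 → … returns to 2 after 3 steps, so 2 lies in a 3-cycle (2 5 6).
Since the cycle has length 3, π^3 acts on it the same as π^0 (3 mod 3 = 0).
So π^3(2) = 2.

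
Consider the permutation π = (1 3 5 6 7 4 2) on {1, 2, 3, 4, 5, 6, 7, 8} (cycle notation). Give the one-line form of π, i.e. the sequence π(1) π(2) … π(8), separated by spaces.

3 1 5 2 6 7 4 8

Reading each image from the cycles: 1→3, 2→1, 3→5, 4→2, 5→6, 6→7, 7→4, 8→8.
Listing these in domain order gives 3 1 5 2 6 7 4 8.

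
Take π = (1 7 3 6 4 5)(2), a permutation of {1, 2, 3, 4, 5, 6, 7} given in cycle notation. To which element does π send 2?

2

The 1-cycle (2) fixes 2, so π(2) = 2.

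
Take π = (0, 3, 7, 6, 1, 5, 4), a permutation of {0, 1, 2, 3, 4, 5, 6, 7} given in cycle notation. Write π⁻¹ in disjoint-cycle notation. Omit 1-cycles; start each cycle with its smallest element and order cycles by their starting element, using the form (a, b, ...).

Inverting a permutation written in cycle notation just reverses the order within every cycle.
Reversing each cycle of π and rotating so the smallest element leads gives (0, 4, 5, 1, 6, 7, 3).

(0, 4, 5, 1, 6, 7, 3)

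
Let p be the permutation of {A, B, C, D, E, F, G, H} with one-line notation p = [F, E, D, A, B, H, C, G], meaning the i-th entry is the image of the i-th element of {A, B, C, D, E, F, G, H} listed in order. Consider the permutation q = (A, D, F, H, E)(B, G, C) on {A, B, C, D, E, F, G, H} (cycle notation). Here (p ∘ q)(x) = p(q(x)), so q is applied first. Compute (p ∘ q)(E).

F

First apply q: q(E) = A, then p(A) = F. Thus (p ∘ q)(E) = F.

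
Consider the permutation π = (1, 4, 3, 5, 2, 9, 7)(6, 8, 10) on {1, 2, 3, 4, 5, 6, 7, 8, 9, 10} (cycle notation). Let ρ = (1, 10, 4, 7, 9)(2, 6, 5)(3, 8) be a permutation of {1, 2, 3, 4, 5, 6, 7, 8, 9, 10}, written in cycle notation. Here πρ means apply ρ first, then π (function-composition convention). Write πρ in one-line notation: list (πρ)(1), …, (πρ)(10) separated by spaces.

(πρ)(x) = π(ρ(x)). Computing each image: π(ρ(1)) = π(10) = 6, π(ρ(2)) = π(6) = 8, π(ρ(3)) = π(8) = 10, π(ρ(4)) = π(7) = 1, π(ρ(5)) = π(2) = 9, π(ρ(6)) = π(5) = 2, π(ρ(7)) = π(9) = 7, π(ρ(8)) = π(3) = 5, π(ρ(9)) = π(1) = 4, π(ρ(10)) = π(4) = 3.
Hence πρ = [6 8 10 1 9 2 7 5 4 3].

6 8 10 1 9 2 7 5 4 3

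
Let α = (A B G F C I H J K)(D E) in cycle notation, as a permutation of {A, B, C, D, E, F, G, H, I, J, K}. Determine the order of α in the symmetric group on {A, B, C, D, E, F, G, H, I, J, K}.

18

The cycle type of α is (9, 2).
Since disjoint cycles commute, ord(α) = lcm(9, 2) = 18.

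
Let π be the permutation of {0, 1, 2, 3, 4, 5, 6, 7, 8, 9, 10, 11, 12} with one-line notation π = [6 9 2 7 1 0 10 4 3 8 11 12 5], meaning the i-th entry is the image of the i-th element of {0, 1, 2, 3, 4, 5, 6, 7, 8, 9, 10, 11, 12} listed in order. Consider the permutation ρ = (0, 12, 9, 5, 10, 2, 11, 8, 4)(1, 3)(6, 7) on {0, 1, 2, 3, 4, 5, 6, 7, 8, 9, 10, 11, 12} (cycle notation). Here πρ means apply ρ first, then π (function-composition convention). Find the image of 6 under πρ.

4

ρ(6) = 7, then π(7) = 4; composing gives (πρ)(6) = 4.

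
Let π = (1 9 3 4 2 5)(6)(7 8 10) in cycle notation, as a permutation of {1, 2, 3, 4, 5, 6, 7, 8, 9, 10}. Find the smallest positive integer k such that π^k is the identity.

The disjoint cycles have lengths 6, 3, 1.
The order of π is the least common multiple of its cycle lengths: lcm(6, 3) = 6.

6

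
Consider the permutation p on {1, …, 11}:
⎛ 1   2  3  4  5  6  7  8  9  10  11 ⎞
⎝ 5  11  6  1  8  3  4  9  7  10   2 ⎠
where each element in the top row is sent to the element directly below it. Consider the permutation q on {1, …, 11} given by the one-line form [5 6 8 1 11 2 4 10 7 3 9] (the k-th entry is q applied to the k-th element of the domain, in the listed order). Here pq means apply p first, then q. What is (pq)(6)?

First apply p: p(6) = 3, then q(3) = 8. Thus (pq)(6) = 8.

8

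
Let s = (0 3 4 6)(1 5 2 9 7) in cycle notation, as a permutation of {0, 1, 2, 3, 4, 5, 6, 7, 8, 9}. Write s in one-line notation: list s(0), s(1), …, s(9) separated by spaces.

3 5 9 4 6 2 0 1 8 7

Image by image: 0→3, 1→5, 2→9, 3→4, 4→6, 5→2, 6→0, 7→1, 8→8, 9→7.
So the one-line form is 3 5 9 4 6 2 0 1 8 7.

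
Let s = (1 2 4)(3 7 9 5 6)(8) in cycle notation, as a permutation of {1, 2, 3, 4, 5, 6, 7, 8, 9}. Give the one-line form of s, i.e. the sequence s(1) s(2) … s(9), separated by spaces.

2 4 7 1 6 3 9 8 5

Each element maps to the next entry in its cycle (wrapping to the front): 1→2, 2→4, 3→7, 4→1, 5→6, 6→3, 7→9, 8→8, 9→5.
Listing these in domain order gives 2 4 7 1 6 3 9 8 5.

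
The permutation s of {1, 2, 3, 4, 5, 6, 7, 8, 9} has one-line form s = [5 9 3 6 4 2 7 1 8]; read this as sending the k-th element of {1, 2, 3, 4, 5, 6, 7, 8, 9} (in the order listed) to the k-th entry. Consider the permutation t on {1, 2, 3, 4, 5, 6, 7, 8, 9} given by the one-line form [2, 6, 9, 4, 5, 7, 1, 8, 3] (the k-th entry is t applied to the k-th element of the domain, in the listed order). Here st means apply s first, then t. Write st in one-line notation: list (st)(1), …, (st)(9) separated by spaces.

5 3 9 7 4 6 1 2 8

Chase each element through s then t: 1 → 5 → 5; 2 → 9 → 3; 3 → 3 → 9; 4 → 6 → 7; 5 → 4 → 4; 6 → 2 → 6; 7 → 7 → 1; 8 → 1 → 2; 9 → 8 → 8.
Collecting the images, st = [5 3 9 7 4 6 1 2 8].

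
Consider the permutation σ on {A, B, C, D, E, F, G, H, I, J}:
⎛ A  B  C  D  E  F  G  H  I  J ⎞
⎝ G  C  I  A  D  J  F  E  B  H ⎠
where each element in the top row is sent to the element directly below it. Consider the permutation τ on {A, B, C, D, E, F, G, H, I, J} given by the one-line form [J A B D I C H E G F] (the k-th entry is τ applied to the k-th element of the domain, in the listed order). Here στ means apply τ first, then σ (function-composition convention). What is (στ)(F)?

First apply τ: τ(F) = C, then σ(C) = I. Thus (στ)(F) = I.

I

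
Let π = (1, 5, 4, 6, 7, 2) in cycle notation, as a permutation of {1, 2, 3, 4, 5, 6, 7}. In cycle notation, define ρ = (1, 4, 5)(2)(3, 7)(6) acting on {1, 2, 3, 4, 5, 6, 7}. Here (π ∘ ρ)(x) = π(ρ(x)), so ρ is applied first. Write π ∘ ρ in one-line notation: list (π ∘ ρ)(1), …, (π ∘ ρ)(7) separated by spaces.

6 1 2 4 5 7 3

(π ∘ ρ)(x) = π(ρ(x)). Computing each image: π(ρ(1)) = π(4) = 6, π(ρ(2)) = π(2) = 1, π(ρ(3)) = π(7) = 2, π(ρ(4)) = π(5) = 4, π(ρ(5)) = π(1) = 5, π(ρ(6)) = π(6) = 7, π(ρ(7)) = π(3) = 3.
Hence π ∘ ρ = [6 1 2 4 5 7 3].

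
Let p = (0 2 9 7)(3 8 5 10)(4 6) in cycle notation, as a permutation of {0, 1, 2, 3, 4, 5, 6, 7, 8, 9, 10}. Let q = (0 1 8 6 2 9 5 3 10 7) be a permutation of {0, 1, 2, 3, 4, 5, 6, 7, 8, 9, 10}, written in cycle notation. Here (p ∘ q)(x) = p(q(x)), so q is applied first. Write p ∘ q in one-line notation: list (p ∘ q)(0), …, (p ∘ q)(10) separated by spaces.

1 5 7 3 6 8 9 2 4 10 0

Chase each element through q then p: 0 → 1 → 1; 1 → 8 → 5; 2 → 9 → 7; 3 → 10 → 3; 4 → 4 → 6; 5 → 3 → 8; 6 → 2 → 9; 7 → 0 → 2; 8 → 6 → 4; 9 → 5 → 10; 10 → 7 → 0.
Collecting the images, p ∘ q = [1 5 7 3 6 8 9 2 4 10 0].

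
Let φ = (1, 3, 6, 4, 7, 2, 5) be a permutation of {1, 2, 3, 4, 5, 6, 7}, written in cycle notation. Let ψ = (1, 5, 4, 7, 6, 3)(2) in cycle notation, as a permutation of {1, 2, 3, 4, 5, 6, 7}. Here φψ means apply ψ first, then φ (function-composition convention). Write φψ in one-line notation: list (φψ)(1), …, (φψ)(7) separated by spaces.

1 5 3 2 7 6 4

(φψ)(x) = φ(ψ(x)). Computing each image: φ(ψ(1)) = φ(5) = 1, φ(ψ(2)) = φ(2) = 5, φ(ψ(3)) = φ(1) = 3, φ(ψ(4)) = φ(7) = 2, φ(ψ(5)) = φ(4) = 7, φ(ψ(6)) = φ(3) = 6, φ(ψ(7)) = φ(6) = 4.
Hence φψ = [1 5 3 2 7 6 4].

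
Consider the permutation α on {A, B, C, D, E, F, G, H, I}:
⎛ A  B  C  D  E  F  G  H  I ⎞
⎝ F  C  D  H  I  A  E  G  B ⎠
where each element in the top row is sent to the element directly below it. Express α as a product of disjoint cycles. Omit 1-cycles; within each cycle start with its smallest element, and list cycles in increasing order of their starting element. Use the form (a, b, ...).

(A, F)(B, C, D, H, G, E, I)

From A: A → F → A, closing the cycle (A, F).
Repeating from the next unused element and collecting all non-trivial cycles gives (A, F)(B, C, D, H, G, E, I).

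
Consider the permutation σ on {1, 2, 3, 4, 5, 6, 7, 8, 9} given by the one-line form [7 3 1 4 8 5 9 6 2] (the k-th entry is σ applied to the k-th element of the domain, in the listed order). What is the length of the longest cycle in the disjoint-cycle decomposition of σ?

Decomposing into disjoint cycles gives (1, 7, 9, 2, 3)(5, 8, 6); the longest has length 5.

5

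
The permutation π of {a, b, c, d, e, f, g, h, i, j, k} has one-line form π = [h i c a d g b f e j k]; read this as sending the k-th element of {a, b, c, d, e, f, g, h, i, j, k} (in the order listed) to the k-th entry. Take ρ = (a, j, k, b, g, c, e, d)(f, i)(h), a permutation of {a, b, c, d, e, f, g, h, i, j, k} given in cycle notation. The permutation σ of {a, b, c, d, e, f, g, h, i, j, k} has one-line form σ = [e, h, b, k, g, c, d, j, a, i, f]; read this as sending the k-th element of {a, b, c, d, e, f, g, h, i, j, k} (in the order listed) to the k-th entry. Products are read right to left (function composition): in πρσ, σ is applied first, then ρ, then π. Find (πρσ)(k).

e

Chase k: σ(k) = f; ρ(f) = i; π(i) = e. Hence (πρσ)(k) = e.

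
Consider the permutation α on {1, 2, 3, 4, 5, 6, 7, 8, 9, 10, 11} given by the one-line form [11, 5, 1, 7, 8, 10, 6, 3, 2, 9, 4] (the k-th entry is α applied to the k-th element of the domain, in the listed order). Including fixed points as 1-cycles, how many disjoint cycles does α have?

1

The cycle decomposition is (1, 11, 4, 7, 6, 10, 9, 2, 5, 8, 3), which has 1 cycle (counting 1-cycles).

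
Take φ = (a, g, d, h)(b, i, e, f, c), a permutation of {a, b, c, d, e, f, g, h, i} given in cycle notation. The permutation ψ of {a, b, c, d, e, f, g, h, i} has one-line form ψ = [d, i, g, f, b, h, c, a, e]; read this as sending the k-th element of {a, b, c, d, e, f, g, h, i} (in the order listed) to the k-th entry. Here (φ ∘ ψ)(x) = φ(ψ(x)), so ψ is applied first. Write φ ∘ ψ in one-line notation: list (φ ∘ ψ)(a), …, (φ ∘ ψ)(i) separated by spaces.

(φ ∘ ψ)(x) = φ(ψ(x)). Computing each image: φ(ψ(a)) = φ(d) = h, φ(ψ(b)) = φ(i) = e, φ(ψ(c)) = φ(g) = d, φ(ψ(d)) = φ(f) = c, φ(ψ(e)) = φ(b) = i, φ(ψ(f)) = φ(h) = a, φ(ψ(g)) = φ(c) = b, φ(ψ(h)) = φ(a) = g, φ(ψ(i)) = φ(e) = f.
Hence φ ∘ ψ = [h e d c i a b g f].

h e d c i a b g f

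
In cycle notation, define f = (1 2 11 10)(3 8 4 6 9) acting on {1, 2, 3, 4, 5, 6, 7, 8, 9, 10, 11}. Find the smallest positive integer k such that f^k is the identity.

The cycle type of f is (5, 4, 1, 1).
The order is lcm(5, 4) = 20.

20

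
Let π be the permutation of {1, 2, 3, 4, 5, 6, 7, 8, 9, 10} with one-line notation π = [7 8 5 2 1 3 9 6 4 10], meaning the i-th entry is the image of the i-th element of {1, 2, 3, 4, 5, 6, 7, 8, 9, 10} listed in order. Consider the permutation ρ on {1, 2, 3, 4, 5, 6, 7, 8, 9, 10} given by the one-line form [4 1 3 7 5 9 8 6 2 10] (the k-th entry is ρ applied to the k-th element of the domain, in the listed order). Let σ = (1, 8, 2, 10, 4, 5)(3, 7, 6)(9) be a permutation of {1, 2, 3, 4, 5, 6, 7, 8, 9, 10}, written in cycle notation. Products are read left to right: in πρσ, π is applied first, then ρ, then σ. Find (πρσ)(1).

2

(πρσ)(1) = σ(ρ(π(1))). π(1) = 7, then ρ(7) = 8, then σ(8) = 2, so the result is 2.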